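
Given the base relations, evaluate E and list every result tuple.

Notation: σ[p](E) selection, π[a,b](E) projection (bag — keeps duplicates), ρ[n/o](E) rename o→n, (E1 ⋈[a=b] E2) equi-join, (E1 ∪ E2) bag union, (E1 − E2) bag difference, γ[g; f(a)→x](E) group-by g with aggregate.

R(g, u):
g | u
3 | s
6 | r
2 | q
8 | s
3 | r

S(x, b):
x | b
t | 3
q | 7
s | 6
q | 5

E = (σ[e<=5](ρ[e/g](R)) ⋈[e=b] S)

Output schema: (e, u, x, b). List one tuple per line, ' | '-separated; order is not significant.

Row counts bottom-up:
  R → 5
  ρ[e/g](R) → 5
  σ[e<=5](ρ[e/g](R)) → 3
  S → 4
  (σ[e<=5](ρ[e/g](R)) ⋈[e=b] S) → 2

== RESULT ==
e | u | x | b
3 | r | t | 3
3 | s | t | 3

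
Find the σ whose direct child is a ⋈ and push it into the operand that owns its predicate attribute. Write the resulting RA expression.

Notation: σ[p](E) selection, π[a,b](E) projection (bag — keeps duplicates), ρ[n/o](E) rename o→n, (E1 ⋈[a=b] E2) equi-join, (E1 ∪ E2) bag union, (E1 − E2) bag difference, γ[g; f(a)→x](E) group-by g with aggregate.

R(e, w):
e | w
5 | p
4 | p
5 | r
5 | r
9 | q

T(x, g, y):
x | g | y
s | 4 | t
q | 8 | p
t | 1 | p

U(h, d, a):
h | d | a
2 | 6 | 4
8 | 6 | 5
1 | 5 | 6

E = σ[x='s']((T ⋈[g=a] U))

σ filters on x, owned by the left side.
E' = (σ[x='s'](T) ⋈[g=a] U)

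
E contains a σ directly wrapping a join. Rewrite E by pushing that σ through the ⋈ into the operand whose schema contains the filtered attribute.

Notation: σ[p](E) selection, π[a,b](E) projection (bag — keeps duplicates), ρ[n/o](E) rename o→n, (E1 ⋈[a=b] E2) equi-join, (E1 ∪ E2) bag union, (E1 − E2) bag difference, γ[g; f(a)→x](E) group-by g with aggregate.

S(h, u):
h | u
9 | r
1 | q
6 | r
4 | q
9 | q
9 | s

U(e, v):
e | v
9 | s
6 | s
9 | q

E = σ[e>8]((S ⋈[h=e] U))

σ filters on e, owned by the right side.
E' = (S ⋈[h=e] σ[e>8](U))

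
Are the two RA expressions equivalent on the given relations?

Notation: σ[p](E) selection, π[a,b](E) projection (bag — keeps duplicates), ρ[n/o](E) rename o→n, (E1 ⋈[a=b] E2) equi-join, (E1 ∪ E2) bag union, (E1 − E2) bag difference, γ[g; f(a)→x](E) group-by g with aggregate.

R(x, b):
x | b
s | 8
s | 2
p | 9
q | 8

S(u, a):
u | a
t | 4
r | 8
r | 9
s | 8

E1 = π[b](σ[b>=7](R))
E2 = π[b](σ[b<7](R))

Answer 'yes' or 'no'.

E1 row counts bottom-up:
  R → 4
  σ[b>=7](R) → 3
  π[b](σ[b>=7](R)) → 3
E2 row counts bottom-up:
  R → 4
  σ[b<7](R) → 1
  π[b](σ[b<7](R)) → 1

E1 result:
b
8
8
9
E2 result:
b
2
Witness: (8,) appears 2× in E1 but 0× in E2.

no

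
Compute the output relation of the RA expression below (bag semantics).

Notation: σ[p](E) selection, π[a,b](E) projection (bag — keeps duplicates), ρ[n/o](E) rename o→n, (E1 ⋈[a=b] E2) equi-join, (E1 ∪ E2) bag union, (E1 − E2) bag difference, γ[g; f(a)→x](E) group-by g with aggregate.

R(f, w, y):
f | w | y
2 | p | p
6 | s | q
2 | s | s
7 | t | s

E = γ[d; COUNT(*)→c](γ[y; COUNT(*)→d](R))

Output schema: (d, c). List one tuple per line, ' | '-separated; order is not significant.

Subexpression sizes:
  R → 4
  γ[y; COUNT(*)→d](R) → 3
  γ[d; COUNT(*)→c](γ[y; COUNT(*)→d](R)) → 2

== RESULT ==
d | c
1 | 2
2 | 1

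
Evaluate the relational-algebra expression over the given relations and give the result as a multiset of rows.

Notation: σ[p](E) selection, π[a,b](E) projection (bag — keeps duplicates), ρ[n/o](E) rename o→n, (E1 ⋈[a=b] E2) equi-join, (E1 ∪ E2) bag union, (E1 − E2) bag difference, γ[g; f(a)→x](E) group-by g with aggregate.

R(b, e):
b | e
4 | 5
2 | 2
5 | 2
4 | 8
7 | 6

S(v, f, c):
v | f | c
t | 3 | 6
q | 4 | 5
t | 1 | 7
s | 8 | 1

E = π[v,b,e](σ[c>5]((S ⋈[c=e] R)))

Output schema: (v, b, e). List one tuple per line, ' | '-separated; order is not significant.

Per-node cardinality:
  S → 4
  R → 5
  (S ⋈[c=e] R) → 2
  σ[c>5]((S ⋈[c=e] R)) → 1
  π[v,b,e](σ[c>5]((S ⋈[c=e] R))) → 1

== RESULT ==
v | b | e
t | 7 | 6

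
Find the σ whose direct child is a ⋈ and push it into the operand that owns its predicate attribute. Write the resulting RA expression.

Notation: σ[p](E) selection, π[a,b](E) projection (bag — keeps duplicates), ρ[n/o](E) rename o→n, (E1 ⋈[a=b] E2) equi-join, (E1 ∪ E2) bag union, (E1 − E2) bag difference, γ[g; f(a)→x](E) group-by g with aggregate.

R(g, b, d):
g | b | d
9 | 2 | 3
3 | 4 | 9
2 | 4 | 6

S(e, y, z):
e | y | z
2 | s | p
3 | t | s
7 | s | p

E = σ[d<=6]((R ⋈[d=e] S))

σ filters on d, owned by the left side.
E' = (σ[d<=6](R) ⋈[d=e] S)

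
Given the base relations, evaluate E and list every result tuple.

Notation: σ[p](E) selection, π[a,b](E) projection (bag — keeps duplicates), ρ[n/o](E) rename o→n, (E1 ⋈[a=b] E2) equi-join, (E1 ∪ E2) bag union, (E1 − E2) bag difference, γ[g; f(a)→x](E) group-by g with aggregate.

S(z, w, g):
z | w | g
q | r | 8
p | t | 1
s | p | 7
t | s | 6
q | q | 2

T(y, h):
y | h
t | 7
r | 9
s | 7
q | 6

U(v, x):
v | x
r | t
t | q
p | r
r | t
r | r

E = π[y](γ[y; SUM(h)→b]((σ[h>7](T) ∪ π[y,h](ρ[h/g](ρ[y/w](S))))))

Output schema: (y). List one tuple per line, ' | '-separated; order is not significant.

Stepwise |·|:
  T → 4
  σ[h>7](T) → 1
  S → 5
  ρ[y/w](S) → 5
  ρ[h/g](ρ[y/w](S)) → 5
  π[y,h](ρ[h/g](ρ[y/w](S))) → 5
  (σ[h>7](T) ∪ π[y,h](ρ[h/g](ρ[y/w](S)))) → 6
  γ[y; SUM(h)→b]((σ[h>7](T) ∪ π[y,h](ρ[h/g](ρ[y/w](S))))) → 5
  π[y](γ[y; SUM(h)→b]((σ[h>7](T) ∪ π[y,h](ρ[h/g](ρ[y/w](S)))))) → 5

== RESULT ==
y
p
q
r
s
t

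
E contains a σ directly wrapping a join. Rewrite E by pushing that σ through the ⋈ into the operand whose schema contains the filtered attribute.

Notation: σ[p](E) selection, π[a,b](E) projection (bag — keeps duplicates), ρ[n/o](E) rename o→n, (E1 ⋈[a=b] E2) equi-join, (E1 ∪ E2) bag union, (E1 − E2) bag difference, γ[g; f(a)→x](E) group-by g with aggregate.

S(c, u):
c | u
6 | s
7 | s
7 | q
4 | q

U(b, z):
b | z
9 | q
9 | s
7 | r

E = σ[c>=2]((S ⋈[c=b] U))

σ filters on c, owned by the left side.
E' = (σ[c>=2](S) ⋈[c=b] U)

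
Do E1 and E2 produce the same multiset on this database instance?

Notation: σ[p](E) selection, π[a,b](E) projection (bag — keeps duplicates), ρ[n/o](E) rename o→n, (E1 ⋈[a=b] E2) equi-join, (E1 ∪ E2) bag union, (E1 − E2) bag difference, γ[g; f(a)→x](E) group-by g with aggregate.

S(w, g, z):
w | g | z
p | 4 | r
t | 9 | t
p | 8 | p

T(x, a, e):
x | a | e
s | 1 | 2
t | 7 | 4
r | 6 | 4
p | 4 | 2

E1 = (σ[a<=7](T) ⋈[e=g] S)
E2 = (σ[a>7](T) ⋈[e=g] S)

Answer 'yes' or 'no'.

E1 per-node cardinality:
  T → 4
  σ[a<=7](T) → 4
  S → 3
  (σ[a<=7](T) ⋈[e=g] S) → 2
E2 per-node cardinality:
  T → 4
  σ[a>7](T) → 0
  S → 3
  (σ[a>7](T) ⋈[e=g] S) → 0

E1 result:
x | a | e | w | g | z
r | 6 | 4 | p | 4 | r
t | 7 | 4 | p | 4 | r
E2 result:
x | a | e | w | g | z
(0 rows)
Witness: ('r', 6, 4, 'p', 4, 'r') appears 1× in E1 but 0× in E2.

no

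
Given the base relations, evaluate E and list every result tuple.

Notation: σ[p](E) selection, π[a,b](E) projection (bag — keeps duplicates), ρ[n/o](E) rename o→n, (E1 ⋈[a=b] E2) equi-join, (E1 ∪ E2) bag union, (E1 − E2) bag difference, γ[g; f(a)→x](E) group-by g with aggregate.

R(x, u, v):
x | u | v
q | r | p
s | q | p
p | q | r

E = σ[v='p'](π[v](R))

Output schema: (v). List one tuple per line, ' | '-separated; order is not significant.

Stepwise |·|:
  R → 3
  π[v](R) → 3
  σ[v='p'](π[v](R)) → 2

== RESULT ==
v
p
p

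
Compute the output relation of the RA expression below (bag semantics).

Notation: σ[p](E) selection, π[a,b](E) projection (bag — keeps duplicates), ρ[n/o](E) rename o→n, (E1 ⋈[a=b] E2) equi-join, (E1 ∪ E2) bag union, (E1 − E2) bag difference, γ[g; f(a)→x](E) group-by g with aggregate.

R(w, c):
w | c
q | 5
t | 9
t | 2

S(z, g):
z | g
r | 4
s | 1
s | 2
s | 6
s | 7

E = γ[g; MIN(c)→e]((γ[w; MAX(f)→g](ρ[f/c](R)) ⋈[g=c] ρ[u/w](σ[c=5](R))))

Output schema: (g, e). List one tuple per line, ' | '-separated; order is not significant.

Stepwise |·|:
  R → 3
  ρ[f/c](R) → 3
  γ[w; MAX(f)→g](ρ[f/c](R)) → 2
  R → 3
  σ[c=5](R) → 1
  ρ[u/w](σ[c=5](R)) → 1
  (γ[w; MAX(f)→g](ρ[f/c](R)) ⋈[g=c] ρ[u/w](σ[c=5](R))) → 1
  γ[g; MIN(c)→e]((γ[w; MAX(f)→g](ρ[f/c](R)) ⋈[g=c] ρ[u/w](σ[c=5](R)))) → 1

== RESULT ==
g | e
5 | 5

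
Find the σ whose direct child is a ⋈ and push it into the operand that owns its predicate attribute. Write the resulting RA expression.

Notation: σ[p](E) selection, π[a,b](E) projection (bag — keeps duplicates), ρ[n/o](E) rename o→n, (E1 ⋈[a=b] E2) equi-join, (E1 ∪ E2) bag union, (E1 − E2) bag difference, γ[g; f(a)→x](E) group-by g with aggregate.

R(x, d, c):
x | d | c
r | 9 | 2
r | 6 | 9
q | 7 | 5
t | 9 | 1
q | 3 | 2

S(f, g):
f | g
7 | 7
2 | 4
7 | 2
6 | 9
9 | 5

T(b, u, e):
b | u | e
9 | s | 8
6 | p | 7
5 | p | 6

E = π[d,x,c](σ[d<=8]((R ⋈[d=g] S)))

σ filters on d, owned by the left side.
E' = π[d,x,c]((σ[d<=8](R) ⋈[d=g] S))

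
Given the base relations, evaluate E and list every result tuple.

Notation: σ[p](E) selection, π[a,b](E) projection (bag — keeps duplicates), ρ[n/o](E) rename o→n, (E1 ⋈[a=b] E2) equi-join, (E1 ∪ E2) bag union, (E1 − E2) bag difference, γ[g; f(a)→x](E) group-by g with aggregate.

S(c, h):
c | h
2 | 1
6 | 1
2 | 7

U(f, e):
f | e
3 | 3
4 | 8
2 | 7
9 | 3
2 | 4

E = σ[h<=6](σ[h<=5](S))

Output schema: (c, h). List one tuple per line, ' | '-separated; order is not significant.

Row counts bottom-up:
  S → 3
  σ[h<=5](S) → 2
  σ[h<=6](σ[h<=5](S)) → 2

== RESULT ==
c | h
2 | 1
6 | 1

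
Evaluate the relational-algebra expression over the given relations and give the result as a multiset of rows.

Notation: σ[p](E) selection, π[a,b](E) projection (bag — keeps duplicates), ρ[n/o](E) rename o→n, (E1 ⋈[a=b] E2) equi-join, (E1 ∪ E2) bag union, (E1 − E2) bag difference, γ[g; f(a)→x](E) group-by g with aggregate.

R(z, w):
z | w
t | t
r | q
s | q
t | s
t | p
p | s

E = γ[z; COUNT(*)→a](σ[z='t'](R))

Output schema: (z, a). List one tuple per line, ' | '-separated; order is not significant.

Per-node cardinality:
  R → 6
  σ[z='t'](R) → 3
  γ[z; COUNT(*)→a](σ[z='t'](R)) → 1

== RESULT ==
z | a
t | 3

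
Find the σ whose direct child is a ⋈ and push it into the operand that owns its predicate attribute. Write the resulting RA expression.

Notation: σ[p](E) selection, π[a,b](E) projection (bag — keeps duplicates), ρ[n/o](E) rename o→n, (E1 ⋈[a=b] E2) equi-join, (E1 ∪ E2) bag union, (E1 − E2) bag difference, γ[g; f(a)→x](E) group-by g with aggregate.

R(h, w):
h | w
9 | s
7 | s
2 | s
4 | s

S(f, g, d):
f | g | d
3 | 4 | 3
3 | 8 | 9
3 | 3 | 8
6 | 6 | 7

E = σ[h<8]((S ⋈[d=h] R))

σ filters on h, owned by the right side.
E' = (S ⋈[d=h] σ[h<8](R))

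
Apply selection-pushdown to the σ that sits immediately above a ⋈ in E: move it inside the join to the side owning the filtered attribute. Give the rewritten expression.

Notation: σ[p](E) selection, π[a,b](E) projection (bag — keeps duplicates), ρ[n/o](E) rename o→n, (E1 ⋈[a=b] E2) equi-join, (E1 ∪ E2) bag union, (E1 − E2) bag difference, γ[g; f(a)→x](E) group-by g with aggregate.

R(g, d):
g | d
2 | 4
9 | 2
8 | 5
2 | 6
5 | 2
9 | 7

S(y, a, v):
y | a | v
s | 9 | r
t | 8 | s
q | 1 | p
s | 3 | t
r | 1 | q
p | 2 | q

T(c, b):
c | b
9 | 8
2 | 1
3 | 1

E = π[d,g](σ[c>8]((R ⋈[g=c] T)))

σ filters on c, owned by the right side.
E' = π[d,g]((R ⋈[g=c] σ[c>8](T)))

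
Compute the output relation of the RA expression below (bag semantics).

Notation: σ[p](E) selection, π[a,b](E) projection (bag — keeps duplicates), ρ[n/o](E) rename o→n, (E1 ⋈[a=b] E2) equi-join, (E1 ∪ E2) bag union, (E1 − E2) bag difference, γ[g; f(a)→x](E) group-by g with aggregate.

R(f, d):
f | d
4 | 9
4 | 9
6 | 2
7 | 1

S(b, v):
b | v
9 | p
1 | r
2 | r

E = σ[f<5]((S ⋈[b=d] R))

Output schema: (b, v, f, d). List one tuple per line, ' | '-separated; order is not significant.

Per-node cardinality:
  S → 3
  R → 4
  (S ⋈[b=d] R) → 4
  σ[f<5]((S ⋈[b=d] R)) → 2

== RESULT ==
b | v | f | d
9 | p | 4 | 9
9 | p | 4 | 9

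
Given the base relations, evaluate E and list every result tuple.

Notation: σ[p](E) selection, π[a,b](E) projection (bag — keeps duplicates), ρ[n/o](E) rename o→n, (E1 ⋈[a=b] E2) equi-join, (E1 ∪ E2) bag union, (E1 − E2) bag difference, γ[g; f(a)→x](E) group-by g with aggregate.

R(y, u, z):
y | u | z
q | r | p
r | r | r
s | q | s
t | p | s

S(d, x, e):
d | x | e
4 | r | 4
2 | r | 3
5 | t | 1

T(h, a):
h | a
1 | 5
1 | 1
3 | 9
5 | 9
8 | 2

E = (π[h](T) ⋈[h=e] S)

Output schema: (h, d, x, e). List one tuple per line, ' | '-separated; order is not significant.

Row counts bottom-up:
  T → 5
  π[h](T) → 5
  S → 3
  (π[h](T) ⋈[h=e] S) → 3

== RESULT ==
h | d | x | e
1 | 5 | t | 1
1 | 5 | t | 1
3 | 2 | r | 3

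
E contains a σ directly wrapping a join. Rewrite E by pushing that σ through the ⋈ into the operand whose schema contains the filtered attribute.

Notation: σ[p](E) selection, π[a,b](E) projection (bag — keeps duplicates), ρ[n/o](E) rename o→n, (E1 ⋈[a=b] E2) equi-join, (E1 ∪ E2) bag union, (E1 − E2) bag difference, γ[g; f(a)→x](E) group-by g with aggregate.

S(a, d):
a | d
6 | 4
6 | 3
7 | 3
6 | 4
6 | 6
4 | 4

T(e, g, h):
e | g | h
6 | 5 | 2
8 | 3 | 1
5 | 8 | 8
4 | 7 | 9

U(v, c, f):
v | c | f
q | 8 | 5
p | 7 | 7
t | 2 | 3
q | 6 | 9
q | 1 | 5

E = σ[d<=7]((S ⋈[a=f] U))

σ filters on d, owned by the left side.
E' = (σ[d<=7](S) ⋈[a=f] U)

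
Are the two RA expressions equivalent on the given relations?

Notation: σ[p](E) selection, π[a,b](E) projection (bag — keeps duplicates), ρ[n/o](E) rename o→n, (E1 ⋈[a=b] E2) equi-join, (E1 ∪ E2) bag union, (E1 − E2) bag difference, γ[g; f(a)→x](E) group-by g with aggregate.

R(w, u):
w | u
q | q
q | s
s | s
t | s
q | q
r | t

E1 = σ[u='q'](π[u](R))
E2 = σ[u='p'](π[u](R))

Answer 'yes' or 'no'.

E1 row counts bottom-up:
  R → 6
  π[u](R) → 6
  σ[u='q'](π[u](R)) → 2
E2 row counts bottom-up:
  R → 6
  π[u](R) → 6
  σ[u='p'](π[u](R)) → 0

E1 result:
u
q
q
E2 result:
u
(0 rows)
Witness: ('q',) appears 2× in E1 but 0× in E2.

no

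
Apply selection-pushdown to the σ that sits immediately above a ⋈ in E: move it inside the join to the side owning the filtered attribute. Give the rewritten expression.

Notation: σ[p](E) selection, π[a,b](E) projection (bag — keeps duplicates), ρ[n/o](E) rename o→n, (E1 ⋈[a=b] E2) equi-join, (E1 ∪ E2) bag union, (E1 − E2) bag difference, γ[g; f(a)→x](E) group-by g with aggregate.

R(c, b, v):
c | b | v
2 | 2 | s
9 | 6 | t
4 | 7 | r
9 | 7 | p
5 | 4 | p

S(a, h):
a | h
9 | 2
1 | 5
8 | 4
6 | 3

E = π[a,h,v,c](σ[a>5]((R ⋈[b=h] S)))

σ filters on a, owned by the right side.
E' = π[a,h,v,c]((R ⋈[b=h] σ[a>5](S)))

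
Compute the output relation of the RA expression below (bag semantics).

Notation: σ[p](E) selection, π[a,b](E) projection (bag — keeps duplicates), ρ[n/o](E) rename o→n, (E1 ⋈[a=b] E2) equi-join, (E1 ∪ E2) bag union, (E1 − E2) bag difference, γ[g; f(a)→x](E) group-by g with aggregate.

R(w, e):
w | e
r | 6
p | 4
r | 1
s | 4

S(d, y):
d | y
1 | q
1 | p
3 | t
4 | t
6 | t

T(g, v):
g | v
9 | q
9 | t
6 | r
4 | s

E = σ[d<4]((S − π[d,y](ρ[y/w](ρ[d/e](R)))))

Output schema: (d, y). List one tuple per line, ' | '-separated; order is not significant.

Row counts bottom-up:
  S → 5
  R → 4
  ρ[d/e](R) → 4
  ρ[y/w](ρ[d/e](R)) → 4
  π[d,y](ρ[y/w](ρ[d/e](R))) → 4
  (S − π[d,y](ρ[y/w](ρ[d/e](R)))) → 5
  σ[d<4]((S − π[d,y](ρ[y/w](ρ[d/e](R))))) → 3

== RESULT ==
d | y
1 | p
1 | q
3 | t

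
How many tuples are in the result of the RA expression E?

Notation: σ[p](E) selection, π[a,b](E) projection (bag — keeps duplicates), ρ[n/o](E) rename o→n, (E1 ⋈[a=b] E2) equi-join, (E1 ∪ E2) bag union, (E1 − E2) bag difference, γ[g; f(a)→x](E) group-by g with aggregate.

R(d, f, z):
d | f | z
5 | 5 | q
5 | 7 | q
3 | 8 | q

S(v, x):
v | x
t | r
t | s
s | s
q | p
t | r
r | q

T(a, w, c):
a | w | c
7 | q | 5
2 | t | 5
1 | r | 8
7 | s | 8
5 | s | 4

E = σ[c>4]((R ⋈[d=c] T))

Per-node cardinality:
  R → 3
  T → 5
  (R ⋈[d=c] T) → 4
  σ[c>4]((R ⋈[d=c] T)) → 4

|E| = 4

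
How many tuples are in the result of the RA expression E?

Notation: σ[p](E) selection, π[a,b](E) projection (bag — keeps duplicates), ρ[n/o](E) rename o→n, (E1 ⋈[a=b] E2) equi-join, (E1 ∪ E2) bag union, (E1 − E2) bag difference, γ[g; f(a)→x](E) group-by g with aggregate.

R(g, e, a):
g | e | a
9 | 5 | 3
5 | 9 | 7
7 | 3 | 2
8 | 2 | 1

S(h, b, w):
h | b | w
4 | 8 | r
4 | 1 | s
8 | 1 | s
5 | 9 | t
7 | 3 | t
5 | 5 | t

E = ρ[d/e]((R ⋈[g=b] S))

Per-node cardinality:
  R → 4
  S → 6
  (R ⋈[g=b] S) → 3
  ρ[d/e]((R ⋈[g=b] S)) → 3

|E| = 3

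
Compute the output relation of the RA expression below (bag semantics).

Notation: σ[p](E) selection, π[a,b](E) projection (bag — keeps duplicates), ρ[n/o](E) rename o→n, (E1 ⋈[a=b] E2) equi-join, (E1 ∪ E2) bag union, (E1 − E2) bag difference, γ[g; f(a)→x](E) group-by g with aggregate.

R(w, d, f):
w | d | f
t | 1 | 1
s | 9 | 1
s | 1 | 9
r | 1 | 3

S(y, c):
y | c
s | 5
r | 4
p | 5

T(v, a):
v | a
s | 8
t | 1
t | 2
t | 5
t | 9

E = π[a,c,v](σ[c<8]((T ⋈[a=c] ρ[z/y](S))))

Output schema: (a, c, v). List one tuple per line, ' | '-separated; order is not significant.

Row counts bottom-up:
  T → 5
  S → 3
  ρ[z/y](S) → 3
  (T ⋈[a=c] ρ[z/y](S)) → 2
  σ[c<8]((T ⋈[a=c] ρ[z/y](S))) → 2
  π[a,c,v](σ[c<8]((T ⋈[a=c] ρ[z/y](S)))) → 2

== RESULT ==
a | c | v
5 | 5 | t
5 | 5 | t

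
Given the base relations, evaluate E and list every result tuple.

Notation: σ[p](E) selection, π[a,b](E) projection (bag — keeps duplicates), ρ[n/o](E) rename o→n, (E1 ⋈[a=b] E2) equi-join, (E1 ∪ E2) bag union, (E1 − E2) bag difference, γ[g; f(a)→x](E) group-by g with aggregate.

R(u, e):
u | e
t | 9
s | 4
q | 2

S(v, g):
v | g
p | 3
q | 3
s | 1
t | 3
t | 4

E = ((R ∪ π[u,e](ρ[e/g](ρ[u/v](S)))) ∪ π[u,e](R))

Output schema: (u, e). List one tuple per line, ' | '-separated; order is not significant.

Per-node cardinality:
  R → 3
  S → 5
  ρ[u/v](S) → 5
  ρ[e/g](ρ[u/v](S)) → 5
  π[u,e](ρ[e/g](ρ[u/v](S))) → 5
  (R ∪ π[u,e](ρ[e/g](ρ[u/v](S)))) → 8
  R → 3
  π[u,e](R) → 3
  ((R ∪ π[u,e](ρ[e/g](ρ[u/v](S)))) ∪ π[u,e](R)) → 11

== RESULT ==
u | e
p | 3
q | 2
q | 2
q | 3
s | 1
s | 4
s | 4
t | 3
t | 4
t | 9
t | 9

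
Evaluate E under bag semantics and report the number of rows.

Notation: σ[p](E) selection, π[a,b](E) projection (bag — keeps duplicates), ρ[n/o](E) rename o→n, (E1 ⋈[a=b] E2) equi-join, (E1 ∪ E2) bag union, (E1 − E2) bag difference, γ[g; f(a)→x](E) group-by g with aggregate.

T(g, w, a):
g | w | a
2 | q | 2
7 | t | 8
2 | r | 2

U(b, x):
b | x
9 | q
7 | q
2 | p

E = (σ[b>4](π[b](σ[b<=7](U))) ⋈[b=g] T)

Stepwise |·|:
  U → 3
  σ[b<=7](U) → 2
  π[b](σ[b<=7](U)) → 2
  σ[b>4](π[b](σ[b<=7](U))) → 1
  T → 3
  (σ[b>4](π[b](σ[b<=7](U))) ⋈[b=g] T) → 1

|E| = 1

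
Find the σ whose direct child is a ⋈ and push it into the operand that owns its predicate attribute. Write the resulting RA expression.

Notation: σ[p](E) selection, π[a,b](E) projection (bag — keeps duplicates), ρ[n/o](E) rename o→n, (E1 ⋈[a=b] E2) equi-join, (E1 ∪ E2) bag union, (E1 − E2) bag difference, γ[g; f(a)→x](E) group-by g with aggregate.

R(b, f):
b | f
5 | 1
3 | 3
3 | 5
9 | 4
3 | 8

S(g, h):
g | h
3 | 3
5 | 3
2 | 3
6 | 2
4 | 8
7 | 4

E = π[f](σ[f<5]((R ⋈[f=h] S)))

σ filters on f, owned by the left side.
E' = π[f]((σ[f<5](R) ⋈[f=h] S))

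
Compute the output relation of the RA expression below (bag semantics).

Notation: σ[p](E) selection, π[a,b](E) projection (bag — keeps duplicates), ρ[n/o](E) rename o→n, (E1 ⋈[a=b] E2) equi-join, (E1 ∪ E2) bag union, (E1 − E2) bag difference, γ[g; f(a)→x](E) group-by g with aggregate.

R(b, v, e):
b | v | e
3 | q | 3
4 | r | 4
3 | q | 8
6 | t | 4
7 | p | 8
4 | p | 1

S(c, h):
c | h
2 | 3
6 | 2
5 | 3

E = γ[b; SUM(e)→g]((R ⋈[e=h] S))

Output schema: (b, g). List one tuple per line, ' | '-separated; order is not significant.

Subexpression sizes:
  R → 6
  S → 3
  (R ⋈[e=h] S) → 2
  γ[b; SUM(e)→g]((R ⋈[e=h] S)) → 1

== RESULT ==
b | g
3 | 6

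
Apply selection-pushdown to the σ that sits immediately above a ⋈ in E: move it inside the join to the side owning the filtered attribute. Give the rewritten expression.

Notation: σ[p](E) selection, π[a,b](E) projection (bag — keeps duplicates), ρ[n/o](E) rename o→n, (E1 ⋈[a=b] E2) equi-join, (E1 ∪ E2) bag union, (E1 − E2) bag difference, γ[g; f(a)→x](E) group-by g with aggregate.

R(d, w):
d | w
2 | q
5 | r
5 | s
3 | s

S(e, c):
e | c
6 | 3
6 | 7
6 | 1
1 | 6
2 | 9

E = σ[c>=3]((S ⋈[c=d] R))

σ filters on c, owned by the left side.
E' = (σ[c>=3](S) ⋈[c=d] R)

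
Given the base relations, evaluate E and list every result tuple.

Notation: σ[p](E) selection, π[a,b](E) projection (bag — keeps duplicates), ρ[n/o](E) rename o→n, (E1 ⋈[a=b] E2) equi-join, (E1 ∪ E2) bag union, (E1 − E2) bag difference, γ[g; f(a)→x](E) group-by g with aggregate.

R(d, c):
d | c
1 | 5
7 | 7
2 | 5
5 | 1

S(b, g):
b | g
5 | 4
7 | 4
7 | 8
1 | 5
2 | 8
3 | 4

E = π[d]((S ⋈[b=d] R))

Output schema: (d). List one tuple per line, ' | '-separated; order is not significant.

Row counts bottom-up:
  S → 6
  R → 4
  (S ⋈[b=d] R) → 5
  π[d]((S ⋈[b=d] R)) → 5

== RESULT ==
d
1
2
5
7
7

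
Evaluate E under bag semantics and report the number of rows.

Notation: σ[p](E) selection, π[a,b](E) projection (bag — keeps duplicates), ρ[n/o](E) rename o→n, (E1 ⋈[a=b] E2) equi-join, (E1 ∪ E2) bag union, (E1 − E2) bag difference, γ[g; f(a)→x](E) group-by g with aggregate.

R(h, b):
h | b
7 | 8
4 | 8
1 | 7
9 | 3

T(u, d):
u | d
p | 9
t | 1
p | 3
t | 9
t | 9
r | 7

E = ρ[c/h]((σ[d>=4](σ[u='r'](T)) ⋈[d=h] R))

Stepwise |·|:
  T → 6
  σ[u='r'](T) → 1
  σ[d>=4](σ[u='r'](T)) → 1
  R → 4
  (σ[d>=4](σ[u='r'](T)) ⋈[d=h] R) → 1
  ρ[c/h]((σ[d>=4](σ[u='r'](T)) ⋈[d=h] R)) → 1

|E| = 1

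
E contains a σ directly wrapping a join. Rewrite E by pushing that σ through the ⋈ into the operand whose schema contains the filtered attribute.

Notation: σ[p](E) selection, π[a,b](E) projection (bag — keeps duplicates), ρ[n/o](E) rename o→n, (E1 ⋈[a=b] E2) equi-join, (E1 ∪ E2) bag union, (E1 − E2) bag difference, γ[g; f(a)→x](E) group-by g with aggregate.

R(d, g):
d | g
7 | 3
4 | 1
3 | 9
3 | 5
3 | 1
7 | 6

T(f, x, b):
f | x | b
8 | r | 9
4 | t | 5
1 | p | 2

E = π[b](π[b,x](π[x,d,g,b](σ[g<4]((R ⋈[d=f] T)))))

σ filters on g, owned by the left side.
E' = π[b](π[b,x](π[x,d,g,b]((σ[g<4](R) ⋈[d=f] T))))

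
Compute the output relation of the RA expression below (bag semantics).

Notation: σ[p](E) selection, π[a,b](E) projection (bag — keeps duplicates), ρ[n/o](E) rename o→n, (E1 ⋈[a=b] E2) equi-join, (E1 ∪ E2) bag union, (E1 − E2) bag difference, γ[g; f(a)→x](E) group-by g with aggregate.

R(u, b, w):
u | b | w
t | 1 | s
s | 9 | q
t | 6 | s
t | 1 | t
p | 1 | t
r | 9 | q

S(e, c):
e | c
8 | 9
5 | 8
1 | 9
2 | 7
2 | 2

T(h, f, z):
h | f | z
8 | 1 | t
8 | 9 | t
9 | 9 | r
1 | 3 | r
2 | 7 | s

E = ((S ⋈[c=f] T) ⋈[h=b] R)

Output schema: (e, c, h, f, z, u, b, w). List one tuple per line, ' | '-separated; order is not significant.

Per-node cardinality:
  S → 5
  T → 5
  (S ⋈[c=f] T) → 5
  R → 6
  ((S ⋈[c=f] T) ⋈[h=b] R) → 4

== RESULT ==
e | c | h | f | z | u | b | w
1 | 9 | 9 | 9 | r | r | 9 | q
1 | 9 | 9 | 9 | r | s | 9 | q
8 | 9 | 9 | 9 | r | r | 9 | q
8 | 9 | 9 | 9 | r | s | 9 | q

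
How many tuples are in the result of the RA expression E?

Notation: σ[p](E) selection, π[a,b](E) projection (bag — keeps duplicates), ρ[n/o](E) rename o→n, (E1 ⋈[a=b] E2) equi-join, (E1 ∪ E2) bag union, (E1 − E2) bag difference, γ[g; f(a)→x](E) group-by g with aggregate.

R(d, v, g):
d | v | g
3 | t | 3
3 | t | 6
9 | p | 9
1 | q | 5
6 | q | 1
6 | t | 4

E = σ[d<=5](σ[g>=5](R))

Row counts bottom-up:
  R → 6
  σ[g>=5](R) → 3
  σ[d<=5](σ[g>=5](R)) → 2

|E| = 2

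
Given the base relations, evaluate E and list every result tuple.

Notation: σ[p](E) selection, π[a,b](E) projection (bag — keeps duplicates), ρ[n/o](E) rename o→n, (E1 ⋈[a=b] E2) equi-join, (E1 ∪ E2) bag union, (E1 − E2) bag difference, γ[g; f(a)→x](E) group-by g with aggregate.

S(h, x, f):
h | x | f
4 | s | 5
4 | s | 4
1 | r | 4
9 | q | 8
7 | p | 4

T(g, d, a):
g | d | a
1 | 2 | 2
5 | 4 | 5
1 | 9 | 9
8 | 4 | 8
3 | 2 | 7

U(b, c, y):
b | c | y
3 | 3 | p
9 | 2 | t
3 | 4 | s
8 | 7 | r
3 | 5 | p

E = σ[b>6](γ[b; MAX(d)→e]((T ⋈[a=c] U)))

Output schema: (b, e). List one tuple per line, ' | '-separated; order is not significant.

Per-node cardinality:
  T → 5
  U → 5
  (T ⋈[a=c] U) → 3
  γ[b; MAX(d)→e]((T ⋈[a=c] U)) → 3
  σ[b>6](γ[b; MAX(d)→e]((T ⋈[a=c] U))) → 2

== RESULT ==
b | e
8 | 2
9 | 2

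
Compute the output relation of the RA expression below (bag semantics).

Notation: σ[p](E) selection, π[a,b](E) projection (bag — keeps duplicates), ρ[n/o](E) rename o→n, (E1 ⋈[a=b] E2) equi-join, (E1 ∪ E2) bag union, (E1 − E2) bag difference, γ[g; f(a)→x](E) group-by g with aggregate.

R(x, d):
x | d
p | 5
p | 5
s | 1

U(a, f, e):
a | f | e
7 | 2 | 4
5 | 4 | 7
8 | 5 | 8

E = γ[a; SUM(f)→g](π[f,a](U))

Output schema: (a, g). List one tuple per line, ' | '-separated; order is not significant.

Per-node cardinality:
  U → 3
  π[f,a](U) → 3
  γ[a; SUM(f)→g](π[f,a](U)) → 3

== RESULT ==
a | g
5 | 4
7 | 2
8 | 5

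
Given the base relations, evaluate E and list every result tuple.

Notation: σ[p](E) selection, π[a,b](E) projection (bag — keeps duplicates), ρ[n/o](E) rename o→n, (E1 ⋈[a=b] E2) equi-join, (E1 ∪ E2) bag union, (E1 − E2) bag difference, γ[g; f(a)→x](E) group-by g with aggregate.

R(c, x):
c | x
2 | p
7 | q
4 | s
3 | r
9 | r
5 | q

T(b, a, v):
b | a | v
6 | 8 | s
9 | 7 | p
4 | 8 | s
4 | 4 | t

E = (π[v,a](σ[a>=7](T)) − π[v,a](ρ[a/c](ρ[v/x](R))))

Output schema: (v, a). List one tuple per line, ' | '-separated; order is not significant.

Per-node cardinality:
  T → 4
  σ[a>=7](T) → 3
  π[v,a](σ[a>=7](T)) → 3
  R → 6
  ρ[v/x](R) → 6
  ρ[a/c](ρ[v/x](R)) → 6
  π[v,a](ρ[a/c](ρ[v/x](R))) → 6
  (π[v,a](σ[a>=7](T)) − π[v,a](ρ[a/c](ρ[v/x](R)))) → 3

== RESULT ==
v | a
p | 7
s | 8
s | 8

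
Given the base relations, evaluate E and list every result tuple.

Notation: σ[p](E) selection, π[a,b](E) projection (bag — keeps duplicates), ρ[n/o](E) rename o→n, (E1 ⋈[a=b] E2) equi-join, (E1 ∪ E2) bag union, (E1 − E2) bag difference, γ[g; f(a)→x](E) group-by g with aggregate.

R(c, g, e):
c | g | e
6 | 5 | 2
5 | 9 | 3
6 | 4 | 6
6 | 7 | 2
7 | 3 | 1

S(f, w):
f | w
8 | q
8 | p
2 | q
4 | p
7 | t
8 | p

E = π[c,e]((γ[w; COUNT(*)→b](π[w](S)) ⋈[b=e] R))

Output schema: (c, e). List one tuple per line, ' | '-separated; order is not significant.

Stepwise |·|:
  S → 6
  π[w](S) → 6
  γ[w; COUNT(*)→b](π[w](S)) → 3
  R → 5
  (γ[w; COUNT(*)→b](π[w](S)) ⋈[b=e] R) → 4
  π[c,e]((γ[w; COUNT(*)→b](π[w](S)) ⋈[b=e] R)) → 4

== RESULT ==
c | e
5 | 3
6 | 2
6 | 2
7 | 1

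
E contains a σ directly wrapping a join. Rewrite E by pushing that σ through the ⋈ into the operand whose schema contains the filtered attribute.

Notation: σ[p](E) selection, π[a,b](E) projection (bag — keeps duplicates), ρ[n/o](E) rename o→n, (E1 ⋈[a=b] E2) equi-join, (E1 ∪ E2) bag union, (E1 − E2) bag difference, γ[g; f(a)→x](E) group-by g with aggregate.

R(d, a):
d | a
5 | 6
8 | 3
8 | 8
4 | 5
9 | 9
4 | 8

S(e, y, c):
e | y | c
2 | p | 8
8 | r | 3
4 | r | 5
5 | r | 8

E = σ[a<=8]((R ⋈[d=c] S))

σ filters on a, owned by the left side.
E' = (σ[a<=8](R) ⋈[d=c] S)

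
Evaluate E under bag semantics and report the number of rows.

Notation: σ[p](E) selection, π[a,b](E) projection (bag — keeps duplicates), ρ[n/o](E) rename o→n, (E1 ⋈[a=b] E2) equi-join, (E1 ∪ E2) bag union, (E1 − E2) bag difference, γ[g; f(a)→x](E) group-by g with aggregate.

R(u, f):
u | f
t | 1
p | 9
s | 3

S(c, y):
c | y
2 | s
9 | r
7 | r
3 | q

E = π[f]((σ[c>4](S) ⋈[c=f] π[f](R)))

Row counts bottom-up:
  S → 4
  σ[c>4](S) → 2
  R → 3
  π[f](R) → 3
  (σ[c>4](S) ⋈[c=f] π[f](R)) → 1
  π[f]((σ[c>4](S) ⋈[c=f] π[f](R))) → 1

|E| = 1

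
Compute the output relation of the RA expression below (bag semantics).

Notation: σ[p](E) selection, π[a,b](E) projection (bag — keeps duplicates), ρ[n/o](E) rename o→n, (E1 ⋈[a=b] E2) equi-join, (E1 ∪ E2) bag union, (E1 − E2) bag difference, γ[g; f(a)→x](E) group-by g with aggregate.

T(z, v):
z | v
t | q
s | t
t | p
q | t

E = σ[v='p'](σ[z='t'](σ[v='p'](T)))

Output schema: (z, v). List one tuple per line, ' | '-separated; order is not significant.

Stepwise |·|:
  T → 4
  σ[v='p'](T) → 1
  σ[z='t'](σ[v='p'](T)) → 1
  σ[v='p'](σ[z='t'](σ[v='p'](T))) → 1

== RESULT ==
z | v
t | p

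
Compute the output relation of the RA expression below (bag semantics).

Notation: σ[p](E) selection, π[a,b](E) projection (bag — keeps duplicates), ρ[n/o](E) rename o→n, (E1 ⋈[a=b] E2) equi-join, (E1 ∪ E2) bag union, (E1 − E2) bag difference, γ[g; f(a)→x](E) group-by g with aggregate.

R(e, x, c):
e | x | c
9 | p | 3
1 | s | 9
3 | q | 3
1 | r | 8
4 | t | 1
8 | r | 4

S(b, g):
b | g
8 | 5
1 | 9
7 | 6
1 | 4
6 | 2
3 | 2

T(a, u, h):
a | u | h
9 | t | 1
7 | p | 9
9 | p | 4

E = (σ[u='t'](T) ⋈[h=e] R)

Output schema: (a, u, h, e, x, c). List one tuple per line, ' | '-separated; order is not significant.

Subexpression sizes:
  T → 3
  σ[u='t'](T) → 1
  R → 6
  (σ[u='t'](T) ⋈[h=e] R) → 2

== RESULT ==
a | u | h | e | x | c
9 | t | 1 | 1 | r | 8
9 | t | 1 | 1 | s | 9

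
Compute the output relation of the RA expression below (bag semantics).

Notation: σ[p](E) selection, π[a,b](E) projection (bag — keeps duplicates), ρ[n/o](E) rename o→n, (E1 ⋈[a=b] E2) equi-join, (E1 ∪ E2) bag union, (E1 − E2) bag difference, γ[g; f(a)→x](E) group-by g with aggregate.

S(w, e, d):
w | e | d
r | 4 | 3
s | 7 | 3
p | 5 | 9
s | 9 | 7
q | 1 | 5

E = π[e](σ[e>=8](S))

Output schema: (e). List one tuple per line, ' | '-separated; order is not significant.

Per-node cardinality:
  S → 5
  σ[e>=8](S) → 1
  π[e](σ[e>=8](S)) → 1

== RESULT ==
e
9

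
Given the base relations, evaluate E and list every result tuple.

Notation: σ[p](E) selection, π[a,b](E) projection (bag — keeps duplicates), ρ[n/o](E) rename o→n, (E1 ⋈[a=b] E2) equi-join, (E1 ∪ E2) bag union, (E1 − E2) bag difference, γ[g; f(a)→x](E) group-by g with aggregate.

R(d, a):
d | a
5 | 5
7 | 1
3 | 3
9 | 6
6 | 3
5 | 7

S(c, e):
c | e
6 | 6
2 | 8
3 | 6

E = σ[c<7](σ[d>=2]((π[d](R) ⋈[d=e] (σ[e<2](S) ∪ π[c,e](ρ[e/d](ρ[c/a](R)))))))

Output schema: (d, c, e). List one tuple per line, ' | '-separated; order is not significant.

Row counts bottom-up:
  R → 6
  π[d](R) → 6
  S → 3
  σ[e<2](S) → 0
  R → 6
  ρ[c/a](R) → 6
  ρ[e/d](ρ[c/a](R)) → 6
  π[c,e](ρ[e/d](ρ[c/a](R))) → 6
  (σ[e<2](S) ∪ π[c,e](ρ[e/d](ρ[c/a](R)))) → 6
  (π[d](R) ⋈[d=e] (σ[e<2](S) ∪ π[c,e](ρ[e/d](ρ[c/a](R))))) → 8
  σ[d>=2]((π[d](R) ⋈[d=e] (σ[e<2](S) ∪ π[c,e](ρ[e/d](ρ[c/a](R)))))) → 8
  σ[c<7](σ[d>=2]((π[d](R) ⋈[d=e] (σ[e<2](S) ∪ π[c,e](ρ[e/d](ρ[c/a](R))))))) → 6

== RESULT ==
d | c | e
3 | 3 | 3
5 | 5 | 5
5 | 5 | 5
6 | 3 | 6
7 | 1 | 7
9 | 6 | 9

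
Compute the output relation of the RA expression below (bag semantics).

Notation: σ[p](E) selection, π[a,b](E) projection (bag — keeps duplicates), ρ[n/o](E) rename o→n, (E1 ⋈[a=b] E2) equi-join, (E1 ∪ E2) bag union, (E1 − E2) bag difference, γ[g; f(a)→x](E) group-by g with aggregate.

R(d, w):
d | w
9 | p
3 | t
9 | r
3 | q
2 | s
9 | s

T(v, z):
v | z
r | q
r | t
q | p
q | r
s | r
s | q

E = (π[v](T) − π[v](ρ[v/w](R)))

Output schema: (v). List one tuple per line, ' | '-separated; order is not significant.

Subexpression sizes:
  T → 6
  π[v](T) → 6
  R → 6
  ρ[v/w](R) → 6
  π[v](ρ[v/w](R)) → 6
  (π[v](T) − π[v](ρ[v/w](R))) → 2

== RESULT ==
v
q
r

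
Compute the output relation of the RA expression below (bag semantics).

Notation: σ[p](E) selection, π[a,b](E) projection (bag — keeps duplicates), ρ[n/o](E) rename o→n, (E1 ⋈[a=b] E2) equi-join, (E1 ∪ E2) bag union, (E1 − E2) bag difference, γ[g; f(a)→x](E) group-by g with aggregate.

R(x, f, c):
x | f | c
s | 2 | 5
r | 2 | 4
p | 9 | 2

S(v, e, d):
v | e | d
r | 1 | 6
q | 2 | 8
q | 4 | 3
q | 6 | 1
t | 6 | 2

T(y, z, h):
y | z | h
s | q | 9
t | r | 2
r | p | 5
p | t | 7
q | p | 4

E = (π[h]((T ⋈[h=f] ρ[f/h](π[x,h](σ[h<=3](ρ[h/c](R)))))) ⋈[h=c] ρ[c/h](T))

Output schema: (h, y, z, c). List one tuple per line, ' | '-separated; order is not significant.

Subexpression sizes:
  T → 5
  R → 3
  ρ[h/c](R) → 3
  σ[h<=3](ρ[h/c](R)) → 1
  π[x,h](σ[h<=3](ρ[h/c](R))) → 1
  ρ[f/h](π[x,h](σ[h<=3](ρ[h/c](R)))) → 1
  (T ⋈[h=f] ρ[f/h](π[x,h](σ[h<=3](ρ[h/c](R))))) → 1
  π[h]((T ⋈[h=f] ρ[f/h](π[x,h](σ[h<=3](ρ[h/c](R)))))) → 1
  T → 5
  ρ[c/h](T) → 5
  (π[h]((T ⋈[h=f] ρ[f/h](π[x,h](σ[h<=3](ρ[h/c](R)))))) ⋈[h=c] ρ[c/h](T)) → 1

== RESULT ==
h | y | z | c
2 | t | r | 2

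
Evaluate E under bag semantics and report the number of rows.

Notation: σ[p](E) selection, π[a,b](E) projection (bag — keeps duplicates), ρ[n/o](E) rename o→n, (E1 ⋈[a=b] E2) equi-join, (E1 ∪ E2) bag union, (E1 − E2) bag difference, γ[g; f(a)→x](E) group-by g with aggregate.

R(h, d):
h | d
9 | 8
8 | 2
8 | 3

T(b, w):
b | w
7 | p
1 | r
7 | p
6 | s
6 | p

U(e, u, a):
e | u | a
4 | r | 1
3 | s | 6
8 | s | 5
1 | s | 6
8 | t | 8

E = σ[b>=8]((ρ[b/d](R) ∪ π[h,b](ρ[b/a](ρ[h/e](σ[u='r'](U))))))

Stepwise |·|:
  R → 3
  ρ[b/d](R) → 3
  U → 5
  σ[u='r'](U) → 1
  ρ[h/e](σ[u='r'](U)) → 1
  ρ[b/a](ρ[h/e](σ[u='r'](U))) → 1
  π[h,b](ρ[b/a](ρ[h/e](σ[u='r'](U)))) → 1
  (ρ[b/d](R) ∪ π[h,b](ρ[b/a](ρ[h/e](σ[u='r'](U))))) → 4
  σ[b>=8]((ρ[b/d](R) ∪ π[h,b](ρ[b/a](ρ[h/e](σ[u='r'](U)))))) → 1

|E| = 1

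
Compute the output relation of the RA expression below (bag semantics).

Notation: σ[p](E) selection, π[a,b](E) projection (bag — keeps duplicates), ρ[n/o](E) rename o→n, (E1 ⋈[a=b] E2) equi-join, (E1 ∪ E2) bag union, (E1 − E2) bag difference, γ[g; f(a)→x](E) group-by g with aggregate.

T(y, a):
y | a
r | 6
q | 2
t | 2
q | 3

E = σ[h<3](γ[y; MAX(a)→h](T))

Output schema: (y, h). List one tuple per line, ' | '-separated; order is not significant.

Row counts bottom-up:
  T → 4
  γ[y; MAX(a)→h](T) → 3
  σ[h<3](γ[y; MAX(a)→h](T)) → 1

== RESULT ==
y | h
t | 2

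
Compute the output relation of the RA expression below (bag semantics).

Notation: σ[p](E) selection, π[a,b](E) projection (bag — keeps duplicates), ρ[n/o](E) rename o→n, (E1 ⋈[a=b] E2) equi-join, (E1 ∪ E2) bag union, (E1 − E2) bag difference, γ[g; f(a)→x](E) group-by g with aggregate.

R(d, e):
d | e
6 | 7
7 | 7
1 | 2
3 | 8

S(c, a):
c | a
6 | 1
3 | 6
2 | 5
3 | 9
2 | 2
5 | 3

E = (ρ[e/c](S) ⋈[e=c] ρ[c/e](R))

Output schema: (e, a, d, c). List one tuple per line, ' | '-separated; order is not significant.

Subexpression sizes:
  S → 6
  ρ[e/c](S) → 6
  R → 4
  ρ[c/e](R) → 4
  (ρ[e/c](S) ⋈[e=c] ρ[c/e](R)) → 2

== RESULT ==
e | a | d | c
2 | 2 | 1 | 2
2 | 5 | 1 | 2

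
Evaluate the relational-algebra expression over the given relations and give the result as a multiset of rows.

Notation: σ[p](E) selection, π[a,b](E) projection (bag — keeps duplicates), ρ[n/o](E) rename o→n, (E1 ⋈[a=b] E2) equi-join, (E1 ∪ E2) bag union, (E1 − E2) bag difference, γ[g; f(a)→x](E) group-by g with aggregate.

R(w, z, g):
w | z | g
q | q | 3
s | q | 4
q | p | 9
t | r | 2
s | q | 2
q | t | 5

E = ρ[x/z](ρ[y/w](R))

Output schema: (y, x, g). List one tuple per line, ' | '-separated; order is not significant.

Stepwise |·|:
  R → 6
  ρ[y/w](R) → 6
  ρ[x/z](ρ[y/w](R)) → 6

== RESULT ==
y | x | g
q | p | 9
q | q | 3
q | t | 5
s | q | 2
s | q | 4
t | r | 2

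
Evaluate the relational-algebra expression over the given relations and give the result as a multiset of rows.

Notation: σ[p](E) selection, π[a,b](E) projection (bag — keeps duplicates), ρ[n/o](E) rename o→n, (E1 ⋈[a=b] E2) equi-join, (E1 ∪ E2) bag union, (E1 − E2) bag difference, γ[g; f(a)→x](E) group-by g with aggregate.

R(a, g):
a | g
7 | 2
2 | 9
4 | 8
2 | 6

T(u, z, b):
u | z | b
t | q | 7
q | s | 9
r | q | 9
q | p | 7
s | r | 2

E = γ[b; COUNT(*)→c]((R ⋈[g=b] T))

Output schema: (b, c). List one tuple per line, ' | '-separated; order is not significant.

Row counts bottom-up:
  R → 4
  T → 5
  (R ⋈[g=b] T) → 3
  γ[b; COUNT(*)→c]((R ⋈[g=b] T)) → 2

== RESULT ==
b | c
2 | 1
9 | 2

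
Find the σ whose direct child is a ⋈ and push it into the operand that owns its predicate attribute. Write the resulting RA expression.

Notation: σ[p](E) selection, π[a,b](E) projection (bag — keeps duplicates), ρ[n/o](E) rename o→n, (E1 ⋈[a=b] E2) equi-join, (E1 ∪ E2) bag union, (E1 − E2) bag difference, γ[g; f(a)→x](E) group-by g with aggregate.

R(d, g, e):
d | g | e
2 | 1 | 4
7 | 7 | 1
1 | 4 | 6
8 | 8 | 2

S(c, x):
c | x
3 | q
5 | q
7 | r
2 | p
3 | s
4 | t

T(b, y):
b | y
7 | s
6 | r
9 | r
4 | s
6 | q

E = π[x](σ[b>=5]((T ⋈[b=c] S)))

σ filters on b, owned by the left side.
E' = π[x]((σ[b>=5](T) ⋈[b=c] S))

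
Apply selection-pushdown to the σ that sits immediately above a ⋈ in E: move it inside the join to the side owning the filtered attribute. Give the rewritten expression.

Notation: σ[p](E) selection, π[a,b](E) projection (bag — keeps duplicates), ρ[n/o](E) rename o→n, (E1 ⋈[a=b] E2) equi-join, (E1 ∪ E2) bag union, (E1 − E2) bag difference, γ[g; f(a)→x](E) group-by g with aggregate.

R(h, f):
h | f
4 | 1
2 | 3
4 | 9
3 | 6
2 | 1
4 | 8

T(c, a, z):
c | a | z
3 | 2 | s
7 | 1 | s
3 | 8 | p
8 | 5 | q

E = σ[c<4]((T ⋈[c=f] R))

σ filters on c, owned by the left side.
E' = (σ[c<4](T) ⋈[c=f] R)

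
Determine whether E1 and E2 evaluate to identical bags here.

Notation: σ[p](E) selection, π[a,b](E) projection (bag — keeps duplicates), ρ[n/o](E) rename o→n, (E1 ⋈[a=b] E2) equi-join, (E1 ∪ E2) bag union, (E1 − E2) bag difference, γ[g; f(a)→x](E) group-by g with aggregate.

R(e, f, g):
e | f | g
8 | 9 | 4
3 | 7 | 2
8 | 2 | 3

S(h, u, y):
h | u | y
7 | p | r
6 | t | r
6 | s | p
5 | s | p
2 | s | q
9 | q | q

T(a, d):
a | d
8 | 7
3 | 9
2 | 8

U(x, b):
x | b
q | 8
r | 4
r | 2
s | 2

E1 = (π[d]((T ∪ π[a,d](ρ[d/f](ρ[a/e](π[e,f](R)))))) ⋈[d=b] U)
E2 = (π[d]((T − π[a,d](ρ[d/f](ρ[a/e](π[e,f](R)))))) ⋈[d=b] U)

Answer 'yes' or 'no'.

E1 subexpression sizes:
  T → 3
  R → 3
  π[e,f](R) → 3
  ρ[a/e](π[e,f](R)) → 3
  ρ[d/f](ρ[a/e](π[e,f](R))) → 3
  π[a,d](ρ[d/f](ρ[a/e](π[e,f](R)))) → 3
  (T ∪ π[a,d](ρ[d/f](ρ[a/e](π[e,f](R))))) → 6
  π[d]((T ∪ π[a,d](ρ[d/f](ρ[a/e](π[e,f](R)))))) → 6
  U → 4
  (π[d]((T ∪ π[a,d](ρ[d/f](ρ[a/e](π[e,f](R)))))) ⋈[d=b] U) → 3
E2 subexpression sizes:
  T → 3
  R → 3
  π[e,f](R) → 3
  ρ[a/e](π[e,f](R)) → 3
  ρ[d/f](ρ[a/e](π[e,f](R))) → 3
  π[a,d](ρ[d/f](ρ[a/e](π[e,f](R)))) → 3
  (T − π[a,d](ρ[d/f](ρ[a/e](π[e,f](R))))) → 3
  π[d]((T − π[a,d](ρ[d/f](ρ[a/e](π[e,f](R)))))) → 3
  U → 4
  (π[d]((T − π[a,d](ρ[d/f](ρ[a/e](π[e,f](R)))))) ⋈[d=b] U) → 1

E1 result:
d | x | b
2 | r | 2
2 | s | 2
8 | q | 8
E2 result:
d | x | b
8 | q | 8
Witness: (2, 'r', 2) appears 1× in E1 but 0× in E2.

no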